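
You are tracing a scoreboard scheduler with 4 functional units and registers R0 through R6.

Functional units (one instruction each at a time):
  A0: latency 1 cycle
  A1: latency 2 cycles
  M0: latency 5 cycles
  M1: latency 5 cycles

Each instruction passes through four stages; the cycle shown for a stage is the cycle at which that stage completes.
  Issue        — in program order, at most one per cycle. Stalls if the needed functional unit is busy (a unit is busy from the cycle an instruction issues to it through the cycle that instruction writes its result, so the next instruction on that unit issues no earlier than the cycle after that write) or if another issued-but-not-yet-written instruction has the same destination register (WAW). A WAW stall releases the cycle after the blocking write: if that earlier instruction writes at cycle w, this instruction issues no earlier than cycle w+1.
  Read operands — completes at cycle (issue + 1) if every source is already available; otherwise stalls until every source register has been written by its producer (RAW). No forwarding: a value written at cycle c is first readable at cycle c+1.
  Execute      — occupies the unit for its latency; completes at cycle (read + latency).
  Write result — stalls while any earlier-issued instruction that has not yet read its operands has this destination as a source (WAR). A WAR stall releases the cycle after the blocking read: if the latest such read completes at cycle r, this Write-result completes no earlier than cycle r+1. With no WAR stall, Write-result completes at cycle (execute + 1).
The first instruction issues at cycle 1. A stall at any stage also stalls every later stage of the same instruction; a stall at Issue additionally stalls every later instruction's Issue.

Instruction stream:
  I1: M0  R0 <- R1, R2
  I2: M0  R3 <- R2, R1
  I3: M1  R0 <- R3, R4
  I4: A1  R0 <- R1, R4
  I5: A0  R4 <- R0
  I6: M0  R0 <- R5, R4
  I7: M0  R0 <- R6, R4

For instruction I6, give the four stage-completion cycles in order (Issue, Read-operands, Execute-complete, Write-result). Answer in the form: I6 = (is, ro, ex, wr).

cycle 1: I1→M0
cycle 2: I1 RO
cycle 7: I1 EX
cycle 8: I1 WR R0
cycle 9: I2→M0
cycle 10: I2 RO · I3→M1
cycle 15: I2 EX
cycle 16: I2 WR R3
cycle 17: I3 RO
cycle 22: I3 EX
cycle 23: I3 WR R0
cycle 24: I4→A1
cycle 25: I4 RO · I5→A0
cycle 27: I4 EX
cycle 28: I4 WR R0
cycle 29: I5 RO · I6→M0
cycle 30: I5 EX
cycle 31: I5 WR R4
cycle 32: I6 RO
cycle 37: I6 EX
cycle 38: I6 WR R0
cycle 39: I7→M0
cycle 40: I7 RO
cycle 45: I7 EX
cycle 46: I7 WR R0

I6 = (29, 32, 37, 38)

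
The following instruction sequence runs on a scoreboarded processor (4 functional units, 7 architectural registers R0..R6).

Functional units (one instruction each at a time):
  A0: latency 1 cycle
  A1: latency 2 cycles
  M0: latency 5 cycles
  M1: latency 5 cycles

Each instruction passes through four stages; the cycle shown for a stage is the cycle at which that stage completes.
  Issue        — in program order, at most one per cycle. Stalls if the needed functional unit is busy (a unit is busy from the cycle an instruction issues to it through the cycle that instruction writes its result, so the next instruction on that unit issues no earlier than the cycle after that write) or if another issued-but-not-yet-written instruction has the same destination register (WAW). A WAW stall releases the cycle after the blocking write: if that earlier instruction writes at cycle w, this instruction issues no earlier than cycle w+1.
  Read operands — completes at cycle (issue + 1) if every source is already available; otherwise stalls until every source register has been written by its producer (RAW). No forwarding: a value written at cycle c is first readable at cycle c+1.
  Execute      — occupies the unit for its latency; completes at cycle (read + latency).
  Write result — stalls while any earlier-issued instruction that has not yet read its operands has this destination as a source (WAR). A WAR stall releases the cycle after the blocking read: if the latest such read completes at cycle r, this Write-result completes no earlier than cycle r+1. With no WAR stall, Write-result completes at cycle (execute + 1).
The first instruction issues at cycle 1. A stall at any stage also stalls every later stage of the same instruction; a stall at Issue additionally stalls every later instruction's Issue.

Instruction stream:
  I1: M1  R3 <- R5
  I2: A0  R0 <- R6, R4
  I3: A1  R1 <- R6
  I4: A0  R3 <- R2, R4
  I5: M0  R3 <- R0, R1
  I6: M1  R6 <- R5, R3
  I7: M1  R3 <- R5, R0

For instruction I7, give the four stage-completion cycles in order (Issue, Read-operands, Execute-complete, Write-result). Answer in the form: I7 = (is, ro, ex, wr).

I7 = (28, 29, 34, 35)

cycle 1: I1 issues→M1
cycle 2: I1 reads · I2 issues→A0
cycle 3: I2 reads · I3 issues→A1
cycle 4: I2 exec-done · I3 reads
cycle 5: I2 writes R0
cycle 6: I3 exec-done
cycle 7: I1 exec-done · I3 writes R1
cycle 8: I1 writes R3
cycle 9: I4 issues→A0
cycle 10: I4 reads
cycle 11: I4 exec-done
cycle 12: I4 writes R3
cycle 13: I5 issues→M0
cycle 14: I5 reads · I6 issues→M1
cycle 19: I5 exec-done
cycle 20: I5 writes R3
cycle 21: I6 reads
cycle 26: I6 exec-done
cycle 27: I6 writes R6
cycle 28: I7 issues→M1
cycle 29: I7 reads
cycle 34: I7 exec-done
cycle 35: I7 writes R3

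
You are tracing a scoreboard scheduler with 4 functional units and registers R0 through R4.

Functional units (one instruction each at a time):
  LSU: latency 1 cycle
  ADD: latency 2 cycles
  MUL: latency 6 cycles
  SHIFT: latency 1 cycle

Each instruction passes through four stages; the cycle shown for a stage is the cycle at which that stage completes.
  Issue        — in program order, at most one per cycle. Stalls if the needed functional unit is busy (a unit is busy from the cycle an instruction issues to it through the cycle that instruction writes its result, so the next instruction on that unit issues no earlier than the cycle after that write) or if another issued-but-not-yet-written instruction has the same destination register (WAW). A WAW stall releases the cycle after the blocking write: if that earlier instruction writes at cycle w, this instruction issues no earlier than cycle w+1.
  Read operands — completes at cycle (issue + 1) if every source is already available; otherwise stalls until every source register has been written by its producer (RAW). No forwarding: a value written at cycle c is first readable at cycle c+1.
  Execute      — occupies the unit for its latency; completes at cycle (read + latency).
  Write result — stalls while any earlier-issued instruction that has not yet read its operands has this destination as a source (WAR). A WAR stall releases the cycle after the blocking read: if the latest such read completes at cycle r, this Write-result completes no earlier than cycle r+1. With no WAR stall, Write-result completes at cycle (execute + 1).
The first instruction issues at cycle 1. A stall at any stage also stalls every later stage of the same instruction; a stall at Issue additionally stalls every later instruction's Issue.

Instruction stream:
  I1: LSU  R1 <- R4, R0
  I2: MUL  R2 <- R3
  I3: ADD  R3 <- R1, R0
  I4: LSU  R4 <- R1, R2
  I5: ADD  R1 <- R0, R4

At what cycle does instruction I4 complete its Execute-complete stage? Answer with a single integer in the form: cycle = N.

c1: issue I1 (LSU)
c2: I1 read-ops | issue I2 (MUL)
c3: I1 finished on LSU | I2 read-ops | issue I3 (ADD)
c4: I1→R1
c5: I3 read-ops | issue I4 (LSU)
c7: I3 finished on ADD
c8: I3→R3
c9: I2 finished on MUL | issue I5 (ADD)
c10: I2→R2
c11: I4 read-ops
c12: I4 finished on LSU
c13: I4→R4
c14: I5 read-ops
c16: I5 finished on ADD
c17: I5→R1

cycle = 12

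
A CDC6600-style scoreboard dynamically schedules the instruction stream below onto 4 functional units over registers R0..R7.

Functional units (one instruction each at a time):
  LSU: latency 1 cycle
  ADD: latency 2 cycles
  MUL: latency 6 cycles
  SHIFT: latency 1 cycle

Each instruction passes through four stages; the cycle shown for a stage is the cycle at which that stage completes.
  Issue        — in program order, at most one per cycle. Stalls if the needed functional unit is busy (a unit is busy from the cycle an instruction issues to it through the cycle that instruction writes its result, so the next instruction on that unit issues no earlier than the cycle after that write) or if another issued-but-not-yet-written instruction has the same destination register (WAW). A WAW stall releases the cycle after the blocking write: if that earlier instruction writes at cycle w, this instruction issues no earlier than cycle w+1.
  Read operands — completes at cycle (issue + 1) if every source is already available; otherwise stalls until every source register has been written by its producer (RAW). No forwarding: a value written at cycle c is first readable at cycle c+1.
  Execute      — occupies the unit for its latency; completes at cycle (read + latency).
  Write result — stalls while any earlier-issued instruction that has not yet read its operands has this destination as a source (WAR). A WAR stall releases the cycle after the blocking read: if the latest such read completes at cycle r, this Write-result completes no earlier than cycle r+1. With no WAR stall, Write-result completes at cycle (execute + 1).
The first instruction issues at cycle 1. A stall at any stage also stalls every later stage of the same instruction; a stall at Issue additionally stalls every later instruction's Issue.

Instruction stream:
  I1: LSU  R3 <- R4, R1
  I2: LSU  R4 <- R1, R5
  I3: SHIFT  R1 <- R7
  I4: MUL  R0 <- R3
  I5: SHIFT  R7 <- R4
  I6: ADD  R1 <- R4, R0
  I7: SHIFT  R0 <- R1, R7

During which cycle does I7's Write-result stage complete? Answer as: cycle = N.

cycle = 22

I1  is:1  ro:2  ex:3  wr:4
I2  is:5  ro:6  ex:7  wr:8  — struct: LSU busy until I1 writes@4
I3  is:6  ro:7  ex:8  wr:9
I4  is:7  ro:8  ex:14  wr:15
I5  is:10  ro:11  ex:12  wr:13  — struct: SHIFT busy until I3 writes@9
I6  is:11  ro:16  ex:18  wr:19  — RAW R0: wait I4 write@15
I7  is:16  ro:20  ex:21  wr:22  — WAW R0: wait I4 write@15, RAW R1: wait I6 write@19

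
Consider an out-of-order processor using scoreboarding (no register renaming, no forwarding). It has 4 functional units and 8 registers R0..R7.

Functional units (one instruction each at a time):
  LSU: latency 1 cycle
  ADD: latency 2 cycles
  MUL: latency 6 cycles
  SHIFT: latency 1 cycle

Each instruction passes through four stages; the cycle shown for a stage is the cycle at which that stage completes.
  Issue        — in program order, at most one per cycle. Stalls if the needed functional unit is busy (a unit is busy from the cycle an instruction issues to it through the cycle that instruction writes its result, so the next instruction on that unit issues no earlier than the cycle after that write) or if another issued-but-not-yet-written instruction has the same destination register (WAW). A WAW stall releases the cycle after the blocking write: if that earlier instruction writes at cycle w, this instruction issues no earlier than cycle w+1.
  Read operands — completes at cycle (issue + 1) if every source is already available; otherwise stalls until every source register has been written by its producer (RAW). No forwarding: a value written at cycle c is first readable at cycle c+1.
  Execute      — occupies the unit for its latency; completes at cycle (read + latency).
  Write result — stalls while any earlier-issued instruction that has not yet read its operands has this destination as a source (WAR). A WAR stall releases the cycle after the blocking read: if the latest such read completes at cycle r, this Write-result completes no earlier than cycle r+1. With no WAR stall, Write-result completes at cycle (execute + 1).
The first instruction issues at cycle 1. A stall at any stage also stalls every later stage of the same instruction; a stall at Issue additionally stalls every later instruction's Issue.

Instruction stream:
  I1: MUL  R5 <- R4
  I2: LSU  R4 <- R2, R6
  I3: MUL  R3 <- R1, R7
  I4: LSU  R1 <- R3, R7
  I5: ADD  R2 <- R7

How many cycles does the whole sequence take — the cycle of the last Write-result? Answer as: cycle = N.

cycle 1: issue I1 (MUL)
cycle 2: I1 read-ops · issue I2 (LSU)
cycle 3: I2 read-ops
cycle 4: I2 finished on LSU
cycle 5: I2→R4
cycle 8: I1 finished on MUL
cycle 9: I1→R5
cycle 10: issue I3 (MUL)
cycle 11: I3 read-ops · issue I4 (LSU)
cycle 12: issue I5 (ADD)
cycle 13: I5 read-ops
cycle 15: I5 finished on ADD
cycle 16: I5→R2
cycle 17: I3 finished on MUL
cycle 18: I3→R3
cycle 19: I4 read-ops
cycle 20: I4 finished on LSU
cycle 21: I4→R1

cycle = 21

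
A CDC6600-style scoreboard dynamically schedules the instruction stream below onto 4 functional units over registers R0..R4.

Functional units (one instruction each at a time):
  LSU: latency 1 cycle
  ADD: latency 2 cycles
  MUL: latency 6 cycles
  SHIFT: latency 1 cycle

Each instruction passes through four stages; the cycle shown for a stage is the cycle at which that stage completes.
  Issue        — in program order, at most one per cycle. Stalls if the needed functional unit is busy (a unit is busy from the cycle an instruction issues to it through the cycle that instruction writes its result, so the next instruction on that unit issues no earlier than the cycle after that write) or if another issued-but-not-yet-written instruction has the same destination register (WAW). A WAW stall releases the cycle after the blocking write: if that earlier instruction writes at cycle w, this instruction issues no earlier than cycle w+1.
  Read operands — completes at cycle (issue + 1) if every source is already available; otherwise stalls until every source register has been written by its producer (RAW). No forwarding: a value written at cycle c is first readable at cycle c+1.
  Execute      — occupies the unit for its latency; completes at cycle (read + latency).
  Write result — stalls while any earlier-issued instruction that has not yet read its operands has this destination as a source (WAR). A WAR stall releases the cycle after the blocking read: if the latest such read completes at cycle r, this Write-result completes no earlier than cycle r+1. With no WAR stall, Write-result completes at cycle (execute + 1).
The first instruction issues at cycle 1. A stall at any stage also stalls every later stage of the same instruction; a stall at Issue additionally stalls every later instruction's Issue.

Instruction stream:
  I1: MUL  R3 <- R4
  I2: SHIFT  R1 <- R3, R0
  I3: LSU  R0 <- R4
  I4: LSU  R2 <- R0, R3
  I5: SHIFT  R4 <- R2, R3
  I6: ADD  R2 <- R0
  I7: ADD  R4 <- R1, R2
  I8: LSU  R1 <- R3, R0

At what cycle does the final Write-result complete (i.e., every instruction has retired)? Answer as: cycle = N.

cycle = 25

cycle 1: I1 dispatched to MUL
cycle 2: I1 operands ready · I2 dispatched to SHIFT
cycle 3: I3 dispatched to LSU
cycle 4: I3 operands ready
cycle 5: I3 complete
cycle 8: I1 complete
cycle 9: R3←I1
cycle 10: I2 operands ready
cycle 11: I2 complete · R0←I3
cycle 12: R1←I2 · I4 dispatched to LSU
cycle 13: I4 operands ready · I5 dispatched to SHIFT
cycle 14: I4 complete
cycle 15: R2←I4
cycle 16: I5 operands ready · I6 dispatched to ADD
cycle 17: I5 complete · I6 operands ready
cycle 18: R4←I5
cycle 19: I6 complete
cycle 20: R2←I6
cycle 21: I7 dispatched to ADD
cycle 22: I7 operands ready · I8 dispatched to LSU
cycle 23: I8 operands ready
cycle 24: I7 complete · I8 complete
cycle 25: R4←I7 · R1←I8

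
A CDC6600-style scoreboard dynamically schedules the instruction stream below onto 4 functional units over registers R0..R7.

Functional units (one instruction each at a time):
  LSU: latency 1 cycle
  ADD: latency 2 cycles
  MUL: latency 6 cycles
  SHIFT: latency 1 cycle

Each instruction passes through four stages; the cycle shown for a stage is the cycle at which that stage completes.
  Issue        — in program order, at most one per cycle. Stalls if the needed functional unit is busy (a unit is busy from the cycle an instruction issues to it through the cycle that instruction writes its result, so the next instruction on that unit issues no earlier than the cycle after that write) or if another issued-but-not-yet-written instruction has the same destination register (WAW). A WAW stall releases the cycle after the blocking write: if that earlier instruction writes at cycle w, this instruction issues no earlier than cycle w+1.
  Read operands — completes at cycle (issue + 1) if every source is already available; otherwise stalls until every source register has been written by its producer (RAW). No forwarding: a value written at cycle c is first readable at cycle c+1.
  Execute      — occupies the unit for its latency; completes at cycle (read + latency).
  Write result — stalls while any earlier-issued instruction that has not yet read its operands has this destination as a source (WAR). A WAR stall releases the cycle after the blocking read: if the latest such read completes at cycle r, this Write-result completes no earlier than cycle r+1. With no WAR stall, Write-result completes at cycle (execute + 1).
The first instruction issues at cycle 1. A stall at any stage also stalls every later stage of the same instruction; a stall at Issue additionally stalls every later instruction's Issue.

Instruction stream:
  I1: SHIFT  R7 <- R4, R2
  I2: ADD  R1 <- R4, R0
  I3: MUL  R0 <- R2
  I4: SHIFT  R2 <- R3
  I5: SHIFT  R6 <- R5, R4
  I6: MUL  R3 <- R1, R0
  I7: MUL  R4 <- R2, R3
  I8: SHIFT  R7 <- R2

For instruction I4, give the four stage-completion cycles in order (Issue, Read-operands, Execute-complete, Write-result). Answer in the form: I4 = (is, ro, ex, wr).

I4 = (5, 6, 7, 8)

cycle 1: I1 issues→SHIFT
cycle 2: I1 reads; I2 issues→ADD
cycle 3: I1 exec-done; I2 reads; I3 issues→MUL
cycle 4: I1 writes R7; I3 reads
cycle 5: I2 exec-done; I4 issues→SHIFT
cycle 6: I2 writes R1; I4 reads
cycle 7: I4 exec-done
cycle 8: I4 writes R2
cycle 9: I5 issues→SHIFT
cycle 10: I3 exec-done; I5 reads
cycle 11: I3 writes R0; I5 exec-done
cycle 12: I5 writes R6; I6 issues→MUL
cycle 13: I6 reads
cycle 19: I6 exec-done
cycle 20: I6 writes R3
cycle 21: I7 issues→MUL
cycle 22: I7 reads; I8 issues→SHIFT
cycle 23: I8 reads
cycle 24: I8 exec-done
cycle 25: I8 writes R7
cycle 28: I7 exec-done
cycle 29: I7 writes R4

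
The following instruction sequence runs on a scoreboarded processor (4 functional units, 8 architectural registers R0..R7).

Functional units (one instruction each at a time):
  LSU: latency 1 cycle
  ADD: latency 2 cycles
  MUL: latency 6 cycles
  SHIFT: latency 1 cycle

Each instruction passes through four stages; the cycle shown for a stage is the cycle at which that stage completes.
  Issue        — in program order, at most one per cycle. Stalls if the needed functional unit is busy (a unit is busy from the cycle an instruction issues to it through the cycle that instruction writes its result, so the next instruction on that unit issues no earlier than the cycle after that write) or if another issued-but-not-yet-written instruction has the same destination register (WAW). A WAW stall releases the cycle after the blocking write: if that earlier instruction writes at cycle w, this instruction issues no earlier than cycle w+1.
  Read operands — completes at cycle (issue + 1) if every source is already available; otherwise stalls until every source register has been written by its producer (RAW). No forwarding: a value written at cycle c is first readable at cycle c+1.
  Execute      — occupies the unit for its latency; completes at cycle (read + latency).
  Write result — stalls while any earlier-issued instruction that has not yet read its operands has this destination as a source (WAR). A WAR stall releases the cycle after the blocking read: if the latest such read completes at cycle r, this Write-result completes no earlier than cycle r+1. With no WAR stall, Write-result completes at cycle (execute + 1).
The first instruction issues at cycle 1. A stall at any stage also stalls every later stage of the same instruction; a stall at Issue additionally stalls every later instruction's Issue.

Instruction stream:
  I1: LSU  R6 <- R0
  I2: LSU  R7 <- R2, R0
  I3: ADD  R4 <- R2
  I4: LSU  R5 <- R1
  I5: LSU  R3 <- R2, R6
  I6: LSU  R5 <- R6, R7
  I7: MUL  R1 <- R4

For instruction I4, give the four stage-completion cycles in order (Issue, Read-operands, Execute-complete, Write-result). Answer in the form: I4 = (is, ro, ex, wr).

I4 = (9, 10, 11, 12)

cycle 1: I1 issues→LSU
cycle 2: I1 reads
cycle 3: I1 exec-done
cycle 4: I1 writes R6
cycle 5: I2 issues→LSU
cycle 6: I2 reads · I3 issues→ADD
cycle 7: I2 exec-done · I3 reads
cycle 8: I2 writes R7
cycle 9: I3 exec-done · I4 issues→LSU
cycle 10: I3 writes R4 · I4 reads
cycle 11: I4 exec-done
cycle 12: I4 writes R5
cycle 13: I5 issues→LSU
cycle 14: I5 reads
cycle 15: I5 exec-done
cycle 16: I5 writes R3
cycle 17: I6 issues→LSU
cycle 18: I6 reads · I7 issues→MUL
cycle 19: I6 exec-done · I7 reads
cycle 20: I6 writes R5
cycle 25: I7 exec-done
cycle 26: I7 writes R1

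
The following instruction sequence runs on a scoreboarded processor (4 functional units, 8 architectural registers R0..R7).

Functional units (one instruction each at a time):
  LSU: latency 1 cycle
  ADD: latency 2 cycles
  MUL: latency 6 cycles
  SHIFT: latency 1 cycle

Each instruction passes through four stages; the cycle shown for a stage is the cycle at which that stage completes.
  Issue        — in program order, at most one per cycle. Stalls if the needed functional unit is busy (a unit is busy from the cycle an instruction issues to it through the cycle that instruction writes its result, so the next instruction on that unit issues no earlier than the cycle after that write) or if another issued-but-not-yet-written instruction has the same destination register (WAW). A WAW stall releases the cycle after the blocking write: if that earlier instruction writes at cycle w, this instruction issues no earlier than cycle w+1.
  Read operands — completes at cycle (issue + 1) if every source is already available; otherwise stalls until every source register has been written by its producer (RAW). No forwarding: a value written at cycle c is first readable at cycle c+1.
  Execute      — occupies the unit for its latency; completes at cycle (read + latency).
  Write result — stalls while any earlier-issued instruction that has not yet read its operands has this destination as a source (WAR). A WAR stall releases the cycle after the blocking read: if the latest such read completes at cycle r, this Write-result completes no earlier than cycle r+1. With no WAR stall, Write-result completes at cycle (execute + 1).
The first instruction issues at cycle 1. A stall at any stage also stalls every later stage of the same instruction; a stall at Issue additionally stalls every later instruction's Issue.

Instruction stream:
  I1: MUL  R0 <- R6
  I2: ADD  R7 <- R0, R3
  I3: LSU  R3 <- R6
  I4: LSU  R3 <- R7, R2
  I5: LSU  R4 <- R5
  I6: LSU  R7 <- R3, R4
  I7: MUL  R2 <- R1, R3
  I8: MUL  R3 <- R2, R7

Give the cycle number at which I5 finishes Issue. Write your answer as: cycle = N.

t=1  I1 dispatched to MUL
t=2  I1 operands ready · I2 dispatched to ADD
t=3  I3 dispatched to LSU
t=4  I3 operands ready
t=5  I3 complete
t=8  I1 complete
t=9  R0←I1
t=10  I2 operands ready
t=11  R3←I3
t=12  I2 complete · I4 dispatched to LSU
t=13  R7←I2
t=14  I4 operands ready
t=15  I4 complete
t=16  R3←I4
t=17  I5 dispatched to LSU
t=18  I5 operands ready
t=19  I5 complete
t=20  R4←I5
t=21  I6 dispatched to LSU
t=22  I6 operands ready · I7 dispatched to MUL
t=23  I6 complete · I7 operands ready
t=24  R7←I6
t=29  I7 complete
t=30  R2←I7
t=31  I8 dispatched to MUL
t=32  I8 operands ready
t=38  I8 complete
t=39  R3←I8

cycle = 17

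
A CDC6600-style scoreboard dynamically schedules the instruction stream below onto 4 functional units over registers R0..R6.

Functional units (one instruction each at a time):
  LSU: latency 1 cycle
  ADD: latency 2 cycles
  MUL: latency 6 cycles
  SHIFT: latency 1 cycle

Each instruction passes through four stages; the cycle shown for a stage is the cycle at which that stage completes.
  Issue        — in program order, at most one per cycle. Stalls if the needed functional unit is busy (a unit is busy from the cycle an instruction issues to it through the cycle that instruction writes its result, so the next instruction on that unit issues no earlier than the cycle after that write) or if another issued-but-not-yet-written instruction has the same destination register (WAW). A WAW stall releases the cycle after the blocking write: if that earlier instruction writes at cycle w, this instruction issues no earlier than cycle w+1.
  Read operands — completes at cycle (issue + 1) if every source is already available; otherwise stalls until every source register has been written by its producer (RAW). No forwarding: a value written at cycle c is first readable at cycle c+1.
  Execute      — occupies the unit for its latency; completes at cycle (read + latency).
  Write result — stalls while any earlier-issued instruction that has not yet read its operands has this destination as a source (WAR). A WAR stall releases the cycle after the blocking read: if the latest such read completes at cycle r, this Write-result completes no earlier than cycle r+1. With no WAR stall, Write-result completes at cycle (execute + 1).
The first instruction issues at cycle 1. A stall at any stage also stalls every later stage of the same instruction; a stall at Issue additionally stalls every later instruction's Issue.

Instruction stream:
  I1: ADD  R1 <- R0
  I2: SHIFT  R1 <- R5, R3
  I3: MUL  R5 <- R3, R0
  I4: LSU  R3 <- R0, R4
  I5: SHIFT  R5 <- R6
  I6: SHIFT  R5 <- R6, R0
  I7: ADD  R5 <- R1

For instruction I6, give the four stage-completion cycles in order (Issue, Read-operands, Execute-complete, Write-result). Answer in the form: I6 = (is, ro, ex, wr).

I1  is:1  ro:2  ex:4  wr:5
I2  is:6  ro:7  ex:8  wr:9  — WAW R1: wait I1 write@5
I3  is:7  ro:8  ex:14  wr:15
I4  is:8  ro:9  ex:10  wr:11
I5  is:16  ro:17  ex:18  wr:19  — WAW R5: wait I3 write@15
I6  is:20  ro:21  ex:22  wr:23  — struct: SHIFT busy until I5 writes@19
I7  is:24  ro:25  ex:27  wr:28  — WAW R5: wait I6 write@23

I6 = (20, 21, 22, 23)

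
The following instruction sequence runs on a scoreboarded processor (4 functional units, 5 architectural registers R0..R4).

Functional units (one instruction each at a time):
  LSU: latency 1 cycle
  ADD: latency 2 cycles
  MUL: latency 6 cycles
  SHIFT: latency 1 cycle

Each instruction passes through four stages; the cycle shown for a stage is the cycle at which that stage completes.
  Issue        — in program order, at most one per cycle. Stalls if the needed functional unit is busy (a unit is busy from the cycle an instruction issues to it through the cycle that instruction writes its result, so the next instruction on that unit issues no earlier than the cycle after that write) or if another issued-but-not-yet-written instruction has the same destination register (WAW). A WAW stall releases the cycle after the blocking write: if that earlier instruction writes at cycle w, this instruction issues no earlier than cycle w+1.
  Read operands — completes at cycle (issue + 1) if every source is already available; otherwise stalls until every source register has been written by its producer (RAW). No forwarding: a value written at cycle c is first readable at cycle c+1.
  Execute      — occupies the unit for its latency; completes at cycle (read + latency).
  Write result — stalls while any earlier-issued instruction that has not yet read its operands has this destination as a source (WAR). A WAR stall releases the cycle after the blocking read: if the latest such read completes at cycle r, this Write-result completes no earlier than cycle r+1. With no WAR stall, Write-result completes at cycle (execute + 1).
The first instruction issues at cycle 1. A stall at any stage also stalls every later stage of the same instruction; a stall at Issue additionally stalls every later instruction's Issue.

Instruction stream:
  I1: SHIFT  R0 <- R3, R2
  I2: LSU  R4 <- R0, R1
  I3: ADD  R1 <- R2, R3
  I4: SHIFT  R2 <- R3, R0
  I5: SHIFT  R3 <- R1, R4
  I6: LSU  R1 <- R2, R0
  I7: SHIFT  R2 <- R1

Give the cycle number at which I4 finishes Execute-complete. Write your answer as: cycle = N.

cycle = 7

1) issue 1, read 2, done 3, write 4
2) issue 2, read 5, done 6, write 7  <RAW R0: wait I1 write@4>
3) issue 3, read 4, done 6, write 7
4) issue 5, read 6, done 7, write 8  <struct: SHIFT busy until I1 writes@4>
5) issue 9, read 10, done 11, write 12  <struct: SHIFT busy until I4 writes@8>
6) issue 10, read 11, done 12, write 13
7) issue 13, read 14, done 15, write 16  <struct: SHIFT busy until I5 writes@12>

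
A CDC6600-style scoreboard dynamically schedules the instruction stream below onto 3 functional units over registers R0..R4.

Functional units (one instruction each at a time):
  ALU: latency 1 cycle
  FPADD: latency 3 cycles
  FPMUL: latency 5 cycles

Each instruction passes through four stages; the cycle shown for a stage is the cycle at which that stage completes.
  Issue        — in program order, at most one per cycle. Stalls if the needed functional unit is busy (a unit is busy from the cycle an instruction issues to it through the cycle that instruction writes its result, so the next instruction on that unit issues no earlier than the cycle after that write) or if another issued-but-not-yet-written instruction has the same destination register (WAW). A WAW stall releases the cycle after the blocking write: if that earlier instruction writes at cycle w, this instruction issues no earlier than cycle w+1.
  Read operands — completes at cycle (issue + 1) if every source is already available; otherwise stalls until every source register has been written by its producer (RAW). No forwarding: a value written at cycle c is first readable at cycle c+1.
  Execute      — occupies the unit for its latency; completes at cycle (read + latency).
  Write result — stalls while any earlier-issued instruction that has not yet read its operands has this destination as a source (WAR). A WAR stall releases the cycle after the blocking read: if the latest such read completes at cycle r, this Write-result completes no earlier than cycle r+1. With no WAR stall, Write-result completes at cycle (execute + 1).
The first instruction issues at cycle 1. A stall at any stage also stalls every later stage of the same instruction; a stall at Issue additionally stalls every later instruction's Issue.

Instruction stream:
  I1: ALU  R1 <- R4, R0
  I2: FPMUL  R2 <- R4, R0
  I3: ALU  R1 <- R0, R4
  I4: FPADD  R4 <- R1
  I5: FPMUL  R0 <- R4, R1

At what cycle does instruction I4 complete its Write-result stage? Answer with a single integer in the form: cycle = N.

cycle 1: I1 issues→ALU
cycle 2: I1 reads, I2 issues→FPMUL
cycle 3: I1 exec-done, I2 reads
cycle 4: I1 writes R1
cycle 5: I3 issues→ALU
cycle 6: I3 reads, I4 issues→FPADD
cycle 7: I3 exec-done
cycle 8: I2 exec-done, I3 writes R1
cycle 9: I2 writes R2, I4 reads
cycle 10: I5 issues→FPMUL
cycle 12: I4 exec-done
cycle 13: I4 writes R4
cycle 14: I5 reads
cycle 19: I5 exec-done
cycle 20: I5 writes R0

cycle = 13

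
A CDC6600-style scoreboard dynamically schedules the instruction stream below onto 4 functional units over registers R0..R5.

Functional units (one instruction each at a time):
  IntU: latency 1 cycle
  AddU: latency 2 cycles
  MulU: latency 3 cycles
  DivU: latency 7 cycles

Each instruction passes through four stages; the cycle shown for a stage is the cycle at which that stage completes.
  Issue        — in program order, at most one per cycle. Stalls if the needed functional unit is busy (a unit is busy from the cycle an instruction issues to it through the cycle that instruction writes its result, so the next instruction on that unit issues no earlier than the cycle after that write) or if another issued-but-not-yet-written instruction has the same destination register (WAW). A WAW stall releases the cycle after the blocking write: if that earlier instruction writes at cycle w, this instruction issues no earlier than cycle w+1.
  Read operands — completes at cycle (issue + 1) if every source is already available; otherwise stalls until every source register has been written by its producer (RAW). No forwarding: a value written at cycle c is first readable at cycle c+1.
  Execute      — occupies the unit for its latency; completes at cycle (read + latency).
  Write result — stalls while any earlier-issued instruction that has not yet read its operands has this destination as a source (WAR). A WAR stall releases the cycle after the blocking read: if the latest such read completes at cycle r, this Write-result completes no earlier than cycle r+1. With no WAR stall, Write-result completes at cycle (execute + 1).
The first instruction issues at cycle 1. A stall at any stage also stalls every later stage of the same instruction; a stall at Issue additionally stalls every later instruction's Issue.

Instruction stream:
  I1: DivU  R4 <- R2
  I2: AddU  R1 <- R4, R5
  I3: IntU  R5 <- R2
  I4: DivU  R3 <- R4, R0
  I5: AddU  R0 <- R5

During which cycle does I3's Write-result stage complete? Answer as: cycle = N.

cycle = 12

[1] I1 issues→DivU
[2] I1 reads | I2 issues→AddU
[3] I3 issues→IntU
[4] I3 reads
[5] I3 exec-done
[9] I1 exec-done
[10] I1 writes R4
[11] I2 reads | I4 issues→DivU
[12] I3 writes R5 | I4 reads
[13] I2 exec-done
[14] I2 writes R1
[15] I5 issues→AddU
[16] I5 reads
[18] I5 exec-done
[19] I4 exec-done | I5 writes R0
[20] I4 writes R3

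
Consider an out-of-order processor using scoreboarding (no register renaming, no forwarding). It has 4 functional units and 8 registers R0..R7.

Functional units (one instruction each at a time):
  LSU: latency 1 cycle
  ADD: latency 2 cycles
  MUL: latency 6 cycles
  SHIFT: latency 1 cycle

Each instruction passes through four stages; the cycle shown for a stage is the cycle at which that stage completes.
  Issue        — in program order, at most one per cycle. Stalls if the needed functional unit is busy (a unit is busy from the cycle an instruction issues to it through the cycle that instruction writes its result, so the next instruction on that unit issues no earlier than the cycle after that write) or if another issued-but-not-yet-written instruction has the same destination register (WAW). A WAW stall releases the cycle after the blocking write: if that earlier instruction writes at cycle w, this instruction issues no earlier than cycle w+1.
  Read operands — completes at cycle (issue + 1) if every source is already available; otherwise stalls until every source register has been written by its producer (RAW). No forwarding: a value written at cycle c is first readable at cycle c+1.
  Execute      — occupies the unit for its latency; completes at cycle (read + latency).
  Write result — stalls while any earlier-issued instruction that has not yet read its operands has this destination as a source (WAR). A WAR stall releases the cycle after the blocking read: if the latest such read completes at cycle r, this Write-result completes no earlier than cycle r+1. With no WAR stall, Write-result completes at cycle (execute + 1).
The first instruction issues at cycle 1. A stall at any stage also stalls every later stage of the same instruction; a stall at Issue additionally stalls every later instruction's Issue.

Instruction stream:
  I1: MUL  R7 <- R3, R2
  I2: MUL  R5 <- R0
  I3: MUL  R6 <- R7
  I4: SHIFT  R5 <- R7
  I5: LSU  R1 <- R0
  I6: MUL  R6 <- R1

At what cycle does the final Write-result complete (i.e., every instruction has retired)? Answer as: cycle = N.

cycle = 36

1) issue 1, read 2, done 8, write 9
2) issue 10, read 11, done 17, write 18  <struct: MUL busy until I1 writes@9>
3) issue 19, read 20, done 26, write 27  <struct: MUL busy until I2 writes@18>
4) issue 20, read 21, done 22, write 23
5) issue 21, read 22, done 23, write 24
6) issue 28, read 29, done 35, write 36  <struct: MUL busy until I3 writes@27>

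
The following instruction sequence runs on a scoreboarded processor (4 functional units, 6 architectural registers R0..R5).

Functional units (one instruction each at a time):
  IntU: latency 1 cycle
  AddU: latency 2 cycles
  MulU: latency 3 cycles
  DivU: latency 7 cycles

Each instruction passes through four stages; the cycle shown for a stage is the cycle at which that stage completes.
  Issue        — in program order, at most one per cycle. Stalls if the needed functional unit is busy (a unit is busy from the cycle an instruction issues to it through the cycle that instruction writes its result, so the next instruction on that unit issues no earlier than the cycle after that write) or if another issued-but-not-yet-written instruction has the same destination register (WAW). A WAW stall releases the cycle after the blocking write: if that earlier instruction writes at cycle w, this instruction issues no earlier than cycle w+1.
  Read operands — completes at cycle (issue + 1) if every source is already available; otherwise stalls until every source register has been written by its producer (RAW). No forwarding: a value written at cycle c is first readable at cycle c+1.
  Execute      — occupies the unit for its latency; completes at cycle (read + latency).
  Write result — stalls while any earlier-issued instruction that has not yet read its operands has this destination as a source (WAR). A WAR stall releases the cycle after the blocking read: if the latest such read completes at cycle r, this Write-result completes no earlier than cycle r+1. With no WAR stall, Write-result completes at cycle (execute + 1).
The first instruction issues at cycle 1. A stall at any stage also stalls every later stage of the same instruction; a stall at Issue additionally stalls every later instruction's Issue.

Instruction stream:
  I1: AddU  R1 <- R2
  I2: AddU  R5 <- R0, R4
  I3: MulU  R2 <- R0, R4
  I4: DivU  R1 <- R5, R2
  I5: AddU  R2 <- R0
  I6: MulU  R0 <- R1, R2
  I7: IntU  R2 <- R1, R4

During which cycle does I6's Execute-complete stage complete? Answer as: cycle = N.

cycle = 25

cycle 1: I1→AddU
cycle 2: I1 RO
cycle 4: I1 EX
cycle 5: I1 WR R1
cycle 6: I2→AddU
cycle 7: I2 RO | I3→MulU
cycle 8: I3 RO | I4→DivU
cycle 9: I2 EX
cycle 10: I2 WR R5
cycle 11: I3 EX
cycle 12: I3 WR R2
cycle 13: I4 RO | I5→AddU
cycle 14: I5 RO | I6→MulU
cycle 16: I5 EX
cycle 17: I5 WR R2
cycle 18: I7→IntU
cycle 20: I4 EX
cycle 21: I4 WR R1
cycle 22: I6 RO | I7 RO
cycle 23: I7 EX
cycle 24: I7 WR R2
cycle 25: I6 EX
cycle 26: I6 WR R0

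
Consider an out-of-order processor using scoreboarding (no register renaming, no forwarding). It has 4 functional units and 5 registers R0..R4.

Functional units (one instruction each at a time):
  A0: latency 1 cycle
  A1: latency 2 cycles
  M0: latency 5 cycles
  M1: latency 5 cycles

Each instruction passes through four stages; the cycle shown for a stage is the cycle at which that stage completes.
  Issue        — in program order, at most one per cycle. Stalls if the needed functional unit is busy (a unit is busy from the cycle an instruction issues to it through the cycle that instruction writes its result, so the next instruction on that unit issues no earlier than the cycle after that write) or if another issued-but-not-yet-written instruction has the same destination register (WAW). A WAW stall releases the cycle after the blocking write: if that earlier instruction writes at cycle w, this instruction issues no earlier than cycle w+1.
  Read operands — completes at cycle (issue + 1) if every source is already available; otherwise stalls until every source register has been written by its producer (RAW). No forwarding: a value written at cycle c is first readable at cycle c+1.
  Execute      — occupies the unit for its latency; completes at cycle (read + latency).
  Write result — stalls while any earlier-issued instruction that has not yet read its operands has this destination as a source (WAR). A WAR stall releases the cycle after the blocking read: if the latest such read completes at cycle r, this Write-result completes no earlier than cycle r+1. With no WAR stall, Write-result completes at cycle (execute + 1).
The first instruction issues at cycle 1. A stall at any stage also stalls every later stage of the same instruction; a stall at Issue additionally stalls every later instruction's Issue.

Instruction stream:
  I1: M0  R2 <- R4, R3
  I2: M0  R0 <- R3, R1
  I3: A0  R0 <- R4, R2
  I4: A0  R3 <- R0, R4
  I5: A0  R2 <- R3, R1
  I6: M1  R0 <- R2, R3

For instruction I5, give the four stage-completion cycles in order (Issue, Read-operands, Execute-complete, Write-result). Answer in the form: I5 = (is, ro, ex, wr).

[1] I1 dispatched to M0
[2] I1 operands ready
[7] I1 complete
[8] R2←I1
[9] I2 dispatched to M0
[10] I2 operands ready
[15] I2 complete
[16] R0←I2
[17] I3 dispatched to A0
[18] I3 operands ready
[19] I3 complete
[20] R0←I3
[21] I4 dispatched to A0
[22] I4 operands ready
[23] I4 complete
[24] R3←I4
[25] I5 dispatched to A0
[26] I5 operands ready | I6 dispatched to M1
[27] I5 complete
[28] R2←I5
[29] I6 operands ready
[34] I6 complete
[35] R0←I6

I5 = (25, 26, 27, 28)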